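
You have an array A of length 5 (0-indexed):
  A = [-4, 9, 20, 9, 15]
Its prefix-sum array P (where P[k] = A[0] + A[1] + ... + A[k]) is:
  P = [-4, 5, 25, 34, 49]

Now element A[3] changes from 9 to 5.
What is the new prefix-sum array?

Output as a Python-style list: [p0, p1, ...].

Change: A[3] 9 -> 5, delta = -4
P[k] for k < 3: unchanged (A[3] not included)
P[k] for k >= 3: shift by delta = -4
  P[0] = -4 + 0 = -4
  P[1] = 5 + 0 = 5
  P[2] = 25 + 0 = 25
  P[3] = 34 + -4 = 30
  P[4] = 49 + -4 = 45

Answer: [-4, 5, 25, 30, 45]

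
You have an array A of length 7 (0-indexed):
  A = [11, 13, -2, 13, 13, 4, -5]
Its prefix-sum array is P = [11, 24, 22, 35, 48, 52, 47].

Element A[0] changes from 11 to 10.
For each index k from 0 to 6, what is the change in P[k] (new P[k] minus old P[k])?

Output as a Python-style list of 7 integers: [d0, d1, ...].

Answer: [-1, -1, -1, -1, -1, -1, -1]

Derivation:
Element change: A[0] 11 -> 10, delta = -1
For k < 0: P[k] unchanged, delta_P[k] = 0
For k >= 0: P[k] shifts by exactly -1
Delta array: [-1, -1, -1, -1, -1, -1, -1]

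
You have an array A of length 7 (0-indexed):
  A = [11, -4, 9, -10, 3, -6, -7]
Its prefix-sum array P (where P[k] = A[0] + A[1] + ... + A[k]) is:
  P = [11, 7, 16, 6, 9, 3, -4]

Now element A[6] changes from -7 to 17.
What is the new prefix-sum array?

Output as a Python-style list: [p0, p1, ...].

Answer: [11, 7, 16, 6, 9, 3, 20]

Derivation:
Change: A[6] -7 -> 17, delta = 24
P[k] for k < 6: unchanged (A[6] not included)
P[k] for k >= 6: shift by delta = 24
  P[0] = 11 + 0 = 11
  P[1] = 7 + 0 = 7
  P[2] = 16 + 0 = 16
  P[3] = 6 + 0 = 6
  P[4] = 9 + 0 = 9
  P[5] = 3 + 0 = 3
  P[6] = -4 + 24 = 20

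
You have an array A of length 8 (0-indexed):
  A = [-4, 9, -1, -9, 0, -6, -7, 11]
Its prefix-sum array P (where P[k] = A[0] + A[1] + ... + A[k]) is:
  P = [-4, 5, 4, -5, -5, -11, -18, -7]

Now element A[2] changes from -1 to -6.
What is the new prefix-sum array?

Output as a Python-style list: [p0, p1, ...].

Change: A[2] -1 -> -6, delta = -5
P[k] for k < 2: unchanged (A[2] not included)
P[k] for k >= 2: shift by delta = -5
  P[0] = -4 + 0 = -4
  P[1] = 5 + 0 = 5
  P[2] = 4 + -5 = -1
  P[3] = -5 + -5 = -10
  P[4] = -5 + -5 = -10
  P[5] = -11 + -5 = -16
  P[6] = -18 + -5 = -23
  P[7] = -7 + -5 = -12

Answer: [-4, 5, -1, -10, -10, -16, -23, -12]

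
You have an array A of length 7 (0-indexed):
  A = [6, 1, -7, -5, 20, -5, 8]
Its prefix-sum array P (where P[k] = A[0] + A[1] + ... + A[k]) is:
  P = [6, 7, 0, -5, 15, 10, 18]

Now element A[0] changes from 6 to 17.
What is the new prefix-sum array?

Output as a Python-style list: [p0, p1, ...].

Change: A[0] 6 -> 17, delta = 11
P[k] for k < 0: unchanged (A[0] not included)
P[k] for k >= 0: shift by delta = 11
  P[0] = 6 + 11 = 17
  P[1] = 7 + 11 = 18
  P[2] = 0 + 11 = 11
  P[3] = -5 + 11 = 6
  P[4] = 15 + 11 = 26
  P[5] = 10 + 11 = 21
  P[6] = 18 + 11 = 29

Answer: [17, 18, 11, 6, 26, 21, 29]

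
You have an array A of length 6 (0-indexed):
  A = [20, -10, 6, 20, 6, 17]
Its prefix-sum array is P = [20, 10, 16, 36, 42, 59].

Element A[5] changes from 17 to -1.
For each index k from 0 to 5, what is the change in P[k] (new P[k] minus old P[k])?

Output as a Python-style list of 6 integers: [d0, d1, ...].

Answer: [0, 0, 0, 0, 0, -18]

Derivation:
Element change: A[5] 17 -> -1, delta = -18
For k < 5: P[k] unchanged, delta_P[k] = 0
For k >= 5: P[k] shifts by exactly -18
Delta array: [0, 0, 0, 0, 0, -18]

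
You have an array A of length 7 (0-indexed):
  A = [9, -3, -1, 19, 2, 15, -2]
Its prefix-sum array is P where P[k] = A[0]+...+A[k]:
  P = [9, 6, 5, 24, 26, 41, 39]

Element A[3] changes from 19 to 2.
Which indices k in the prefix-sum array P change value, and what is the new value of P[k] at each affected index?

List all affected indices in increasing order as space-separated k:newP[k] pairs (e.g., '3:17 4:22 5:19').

Answer: 3:7 4:9 5:24 6:22

Derivation:
P[k] = A[0] + ... + A[k]
P[k] includes A[3] iff k >= 3
Affected indices: 3, 4, ..., 6; delta = -17
  P[3]: 24 + -17 = 7
  P[4]: 26 + -17 = 9
  P[5]: 41 + -17 = 24
  P[6]: 39 + -17 = 22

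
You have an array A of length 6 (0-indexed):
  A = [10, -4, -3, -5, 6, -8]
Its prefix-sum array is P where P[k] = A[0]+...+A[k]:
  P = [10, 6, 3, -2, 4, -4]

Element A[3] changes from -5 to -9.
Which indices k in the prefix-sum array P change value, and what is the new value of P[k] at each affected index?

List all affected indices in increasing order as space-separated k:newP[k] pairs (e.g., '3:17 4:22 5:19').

P[k] = A[0] + ... + A[k]
P[k] includes A[3] iff k >= 3
Affected indices: 3, 4, ..., 5; delta = -4
  P[3]: -2 + -4 = -6
  P[4]: 4 + -4 = 0
  P[5]: -4 + -4 = -8

Answer: 3:-6 4:0 5:-8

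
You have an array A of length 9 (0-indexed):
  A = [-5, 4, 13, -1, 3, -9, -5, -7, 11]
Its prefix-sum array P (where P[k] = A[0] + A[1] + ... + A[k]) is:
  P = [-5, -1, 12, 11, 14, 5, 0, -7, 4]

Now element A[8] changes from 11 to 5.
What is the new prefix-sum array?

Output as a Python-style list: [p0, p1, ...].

Change: A[8] 11 -> 5, delta = -6
P[k] for k < 8: unchanged (A[8] not included)
P[k] for k >= 8: shift by delta = -6
  P[0] = -5 + 0 = -5
  P[1] = -1 + 0 = -1
  P[2] = 12 + 0 = 12
  P[3] = 11 + 0 = 11
  P[4] = 14 + 0 = 14
  P[5] = 5 + 0 = 5
  P[6] = 0 + 0 = 0
  P[7] = -7 + 0 = -7
  P[8] = 4 + -6 = -2

Answer: [-5, -1, 12, 11, 14, 5, 0, -7, -2]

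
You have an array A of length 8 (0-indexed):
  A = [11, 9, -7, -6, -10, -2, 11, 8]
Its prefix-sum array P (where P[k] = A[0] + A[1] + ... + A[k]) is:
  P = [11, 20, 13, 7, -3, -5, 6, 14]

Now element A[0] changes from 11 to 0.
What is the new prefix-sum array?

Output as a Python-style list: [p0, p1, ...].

Answer: [0, 9, 2, -4, -14, -16, -5, 3]

Derivation:
Change: A[0] 11 -> 0, delta = -11
P[k] for k < 0: unchanged (A[0] not included)
P[k] for k >= 0: shift by delta = -11
  P[0] = 11 + -11 = 0
  P[1] = 20 + -11 = 9
  P[2] = 13 + -11 = 2
  P[3] = 7 + -11 = -4
  P[4] = -3 + -11 = -14
  P[5] = -5 + -11 = -16
  P[6] = 6 + -11 = -5
  P[7] = 14 + -11 = 3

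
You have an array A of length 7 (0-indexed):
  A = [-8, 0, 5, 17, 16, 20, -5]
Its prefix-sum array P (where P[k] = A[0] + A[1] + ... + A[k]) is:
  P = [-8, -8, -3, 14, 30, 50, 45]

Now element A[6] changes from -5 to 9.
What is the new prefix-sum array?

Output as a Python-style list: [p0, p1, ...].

Change: A[6] -5 -> 9, delta = 14
P[k] for k < 6: unchanged (A[6] not included)
P[k] for k >= 6: shift by delta = 14
  P[0] = -8 + 0 = -8
  P[1] = -8 + 0 = -8
  P[2] = -3 + 0 = -3
  P[3] = 14 + 0 = 14
  P[4] = 30 + 0 = 30
  P[5] = 50 + 0 = 50
  P[6] = 45 + 14 = 59

Answer: [-8, -8, -3, 14, 30, 50, 59]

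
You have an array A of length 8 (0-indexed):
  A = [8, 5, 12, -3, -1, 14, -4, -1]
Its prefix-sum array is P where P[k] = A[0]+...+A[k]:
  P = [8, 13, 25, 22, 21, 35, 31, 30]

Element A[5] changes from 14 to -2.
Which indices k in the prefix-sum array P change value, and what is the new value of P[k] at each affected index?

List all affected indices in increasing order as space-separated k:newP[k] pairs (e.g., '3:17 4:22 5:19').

Answer: 5:19 6:15 7:14

Derivation:
P[k] = A[0] + ... + A[k]
P[k] includes A[5] iff k >= 5
Affected indices: 5, 6, ..., 7; delta = -16
  P[5]: 35 + -16 = 19
  P[6]: 31 + -16 = 15
  P[7]: 30 + -16 = 14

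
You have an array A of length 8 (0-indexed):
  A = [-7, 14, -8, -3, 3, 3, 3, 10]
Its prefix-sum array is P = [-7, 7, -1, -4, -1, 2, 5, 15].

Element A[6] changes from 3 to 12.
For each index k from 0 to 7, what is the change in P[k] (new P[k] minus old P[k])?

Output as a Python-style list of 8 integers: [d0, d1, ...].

Answer: [0, 0, 0, 0, 0, 0, 9, 9]

Derivation:
Element change: A[6] 3 -> 12, delta = 9
For k < 6: P[k] unchanged, delta_P[k] = 0
For k >= 6: P[k] shifts by exactly 9
Delta array: [0, 0, 0, 0, 0, 0, 9, 9]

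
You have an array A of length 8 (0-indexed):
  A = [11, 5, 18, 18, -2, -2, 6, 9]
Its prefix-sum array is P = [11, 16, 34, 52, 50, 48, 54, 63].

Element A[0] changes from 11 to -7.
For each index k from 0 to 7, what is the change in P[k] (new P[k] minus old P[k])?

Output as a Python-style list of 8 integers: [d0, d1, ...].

Element change: A[0] 11 -> -7, delta = -18
For k < 0: P[k] unchanged, delta_P[k] = 0
For k >= 0: P[k] shifts by exactly -18
Delta array: [-18, -18, -18, -18, -18, -18, -18, -18]

Answer: [-18, -18, -18, -18, -18, -18, -18, -18]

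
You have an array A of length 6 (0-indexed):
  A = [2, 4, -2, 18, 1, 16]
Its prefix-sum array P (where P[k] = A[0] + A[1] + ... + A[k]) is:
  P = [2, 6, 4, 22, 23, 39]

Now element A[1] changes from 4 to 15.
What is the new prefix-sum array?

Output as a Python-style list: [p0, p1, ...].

Change: A[1] 4 -> 15, delta = 11
P[k] for k < 1: unchanged (A[1] not included)
P[k] for k >= 1: shift by delta = 11
  P[0] = 2 + 0 = 2
  P[1] = 6 + 11 = 17
  P[2] = 4 + 11 = 15
  P[3] = 22 + 11 = 33
  P[4] = 23 + 11 = 34
  P[5] = 39 + 11 = 50

Answer: [2, 17, 15, 33, 34, 50]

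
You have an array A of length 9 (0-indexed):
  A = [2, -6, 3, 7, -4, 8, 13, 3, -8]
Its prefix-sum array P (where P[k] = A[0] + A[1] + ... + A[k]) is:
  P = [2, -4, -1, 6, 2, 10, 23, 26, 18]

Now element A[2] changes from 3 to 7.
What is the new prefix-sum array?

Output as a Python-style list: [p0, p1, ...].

Answer: [2, -4, 3, 10, 6, 14, 27, 30, 22]

Derivation:
Change: A[2] 3 -> 7, delta = 4
P[k] for k < 2: unchanged (A[2] not included)
P[k] for k >= 2: shift by delta = 4
  P[0] = 2 + 0 = 2
  P[1] = -4 + 0 = -4
  P[2] = -1 + 4 = 3
  P[3] = 6 + 4 = 10
  P[4] = 2 + 4 = 6
  P[5] = 10 + 4 = 14
  P[6] = 23 + 4 = 27
  P[7] = 26 + 4 = 30
  P[8] = 18 + 4 = 22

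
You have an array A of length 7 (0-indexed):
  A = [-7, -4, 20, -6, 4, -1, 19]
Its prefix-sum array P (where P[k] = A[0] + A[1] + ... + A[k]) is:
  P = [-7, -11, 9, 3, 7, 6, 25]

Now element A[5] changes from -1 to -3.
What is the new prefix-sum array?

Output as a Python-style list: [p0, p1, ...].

Change: A[5] -1 -> -3, delta = -2
P[k] for k < 5: unchanged (A[5] not included)
P[k] for k >= 5: shift by delta = -2
  P[0] = -7 + 0 = -7
  P[1] = -11 + 0 = -11
  P[2] = 9 + 0 = 9
  P[3] = 3 + 0 = 3
  P[4] = 7 + 0 = 7
  P[5] = 6 + -2 = 4
  P[6] = 25 + -2 = 23

Answer: [-7, -11, 9, 3, 7, 4, 23]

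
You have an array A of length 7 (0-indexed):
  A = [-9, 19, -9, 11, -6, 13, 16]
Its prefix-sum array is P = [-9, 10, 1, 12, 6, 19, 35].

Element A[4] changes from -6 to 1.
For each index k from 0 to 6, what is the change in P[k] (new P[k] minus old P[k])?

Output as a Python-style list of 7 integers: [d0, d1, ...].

Element change: A[4] -6 -> 1, delta = 7
For k < 4: P[k] unchanged, delta_P[k] = 0
For k >= 4: P[k] shifts by exactly 7
Delta array: [0, 0, 0, 0, 7, 7, 7]

Answer: [0, 0, 0, 0, 7, 7, 7]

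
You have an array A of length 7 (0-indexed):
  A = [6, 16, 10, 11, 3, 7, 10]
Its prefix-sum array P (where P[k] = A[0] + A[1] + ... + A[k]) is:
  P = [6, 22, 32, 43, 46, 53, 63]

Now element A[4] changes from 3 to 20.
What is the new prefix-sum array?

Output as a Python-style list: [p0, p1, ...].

Answer: [6, 22, 32, 43, 63, 70, 80]

Derivation:
Change: A[4] 3 -> 20, delta = 17
P[k] for k < 4: unchanged (A[4] not included)
P[k] for k >= 4: shift by delta = 17
  P[0] = 6 + 0 = 6
  P[1] = 22 + 0 = 22
  P[2] = 32 + 0 = 32
  P[3] = 43 + 0 = 43
  P[4] = 46 + 17 = 63
  P[5] = 53 + 17 = 70
  P[6] = 63 + 17 = 80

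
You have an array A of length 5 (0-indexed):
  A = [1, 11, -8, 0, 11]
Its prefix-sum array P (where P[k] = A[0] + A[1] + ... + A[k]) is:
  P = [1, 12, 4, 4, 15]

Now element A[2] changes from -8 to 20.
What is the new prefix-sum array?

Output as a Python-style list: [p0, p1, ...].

Change: A[2] -8 -> 20, delta = 28
P[k] for k < 2: unchanged (A[2] not included)
P[k] for k >= 2: shift by delta = 28
  P[0] = 1 + 0 = 1
  P[1] = 12 + 0 = 12
  P[2] = 4 + 28 = 32
  P[3] = 4 + 28 = 32
  P[4] = 15 + 28 = 43

Answer: [1, 12, 32, 32, 43]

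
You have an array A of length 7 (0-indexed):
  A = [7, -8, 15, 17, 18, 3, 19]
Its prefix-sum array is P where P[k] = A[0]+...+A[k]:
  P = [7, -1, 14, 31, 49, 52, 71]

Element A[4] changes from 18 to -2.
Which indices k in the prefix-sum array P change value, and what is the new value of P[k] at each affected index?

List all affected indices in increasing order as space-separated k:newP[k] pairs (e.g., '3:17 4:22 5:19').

P[k] = A[0] + ... + A[k]
P[k] includes A[4] iff k >= 4
Affected indices: 4, 5, ..., 6; delta = -20
  P[4]: 49 + -20 = 29
  P[5]: 52 + -20 = 32
  P[6]: 71 + -20 = 51

Answer: 4:29 5:32 6:51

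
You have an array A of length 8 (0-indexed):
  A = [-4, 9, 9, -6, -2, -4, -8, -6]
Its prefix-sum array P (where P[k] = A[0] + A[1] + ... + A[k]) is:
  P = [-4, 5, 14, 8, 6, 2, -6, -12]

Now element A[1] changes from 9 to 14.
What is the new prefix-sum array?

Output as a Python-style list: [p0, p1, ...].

Answer: [-4, 10, 19, 13, 11, 7, -1, -7]

Derivation:
Change: A[1] 9 -> 14, delta = 5
P[k] for k < 1: unchanged (A[1] not included)
P[k] for k >= 1: shift by delta = 5
  P[0] = -4 + 0 = -4
  P[1] = 5 + 5 = 10
  P[2] = 14 + 5 = 19
  P[3] = 8 + 5 = 13
  P[4] = 6 + 5 = 11
  P[5] = 2 + 5 = 7
  P[6] = -6 + 5 = -1
  P[7] = -12 + 5 = -7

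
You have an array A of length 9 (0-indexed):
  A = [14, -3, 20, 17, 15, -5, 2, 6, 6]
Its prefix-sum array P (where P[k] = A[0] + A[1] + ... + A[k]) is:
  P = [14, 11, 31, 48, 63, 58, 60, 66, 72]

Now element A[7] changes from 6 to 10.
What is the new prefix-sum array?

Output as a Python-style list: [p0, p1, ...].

Change: A[7] 6 -> 10, delta = 4
P[k] for k < 7: unchanged (A[7] not included)
P[k] for k >= 7: shift by delta = 4
  P[0] = 14 + 0 = 14
  P[1] = 11 + 0 = 11
  P[2] = 31 + 0 = 31
  P[3] = 48 + 0 = 48
  P[4] = 63 + 0 = 63
  P[5] = 58 + 0 = 58
  P[6] = 60 + 0 = 60
  P[7] = 66 + 4 = 70
  P[8] = 72 + 4 = 76

Answer: [14, 11, 31, 48, 63, 58, 60, 70, 76]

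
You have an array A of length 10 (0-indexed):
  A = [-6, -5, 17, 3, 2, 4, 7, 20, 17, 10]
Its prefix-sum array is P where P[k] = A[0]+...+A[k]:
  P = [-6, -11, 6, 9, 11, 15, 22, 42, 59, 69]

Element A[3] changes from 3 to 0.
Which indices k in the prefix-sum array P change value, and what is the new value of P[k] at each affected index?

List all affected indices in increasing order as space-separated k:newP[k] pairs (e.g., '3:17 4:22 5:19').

P[k] = A[0] + ... + A[k]
P[k] includes A[3] iff k >= 3
Affected indices: 3, 4, ..., 9; delta = -3
  P[3]: 9 + -3 = 6
  P[4]: 11 + -3 = 8
  P[5]: 15 + -3 = 12
  P[6]: 22 + -3 = 19
  P[7]: 42 + -3 = 39
  P[8]: 59 + -3 = 56
  P[9]: 69 + -3 = 66

Answer: 3:6 4:8 5:12 6:19 7:39 8:56 9:66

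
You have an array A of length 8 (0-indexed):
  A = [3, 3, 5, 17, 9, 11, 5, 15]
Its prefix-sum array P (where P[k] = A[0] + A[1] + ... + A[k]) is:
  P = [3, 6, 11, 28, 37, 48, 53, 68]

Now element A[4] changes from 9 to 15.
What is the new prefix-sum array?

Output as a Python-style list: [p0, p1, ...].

Change: A[4] 9 -> 15, delta = 6
P[k] for k < 4: unchanged (A[4] not included)
P[k] for k >= 4: shift by delta = 6
  P[0] = 3 + 0 = 3
  P[1] = 6 + 0 = 6
  P[2] = 11 + 0 = 11
  P[3] = 28 + 0 = 28
  P[4] = 37 + 6 = 43
  P[5] = 48 + 6 = 54
  P[6] = 53 + 6 = 59
  P[7] = 68 + 6 = 74

Answer: [3, 6, 11, 28, 43, 54, 59, 74]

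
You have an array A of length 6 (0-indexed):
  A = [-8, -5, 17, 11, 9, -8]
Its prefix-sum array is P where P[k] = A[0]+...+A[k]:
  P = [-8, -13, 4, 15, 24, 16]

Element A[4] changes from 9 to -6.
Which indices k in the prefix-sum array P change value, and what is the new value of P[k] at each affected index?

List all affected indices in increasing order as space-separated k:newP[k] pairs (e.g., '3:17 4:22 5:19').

P[k] = A[0] + ... + A[k]
P[k] includes A[4] iff k >= 4
Affected indices: 4, 5, ..., 5; delta = -15
  P[4]: 24 + -15 = 9
  P[5]: 16 + -15 = 1

Answer: 4:9 5:1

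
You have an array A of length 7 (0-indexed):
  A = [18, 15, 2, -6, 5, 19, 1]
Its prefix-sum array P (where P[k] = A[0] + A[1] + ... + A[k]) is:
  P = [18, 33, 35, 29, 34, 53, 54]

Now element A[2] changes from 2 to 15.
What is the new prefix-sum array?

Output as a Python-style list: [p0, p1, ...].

Answer: [18, 33, 48, 42, 47, 66, 67]

Derivation:
Change: A[2] 2 -> 15, delta = 13
P[k] for k < 2: unchanged (A[2] not included)
P[k] for k >= 2: shift by delta = 13
  P[0] = 18 + 0 = 18
  P[1] = 33 + 0 = 33
  P[2] = 35 + 13 = 48
  P[3] = 29 + 13 = 42
  P[4] = 34 + 13 = 47
  P[5] = 53 + 13 = 66
  P[6] = 54 + 13 = 67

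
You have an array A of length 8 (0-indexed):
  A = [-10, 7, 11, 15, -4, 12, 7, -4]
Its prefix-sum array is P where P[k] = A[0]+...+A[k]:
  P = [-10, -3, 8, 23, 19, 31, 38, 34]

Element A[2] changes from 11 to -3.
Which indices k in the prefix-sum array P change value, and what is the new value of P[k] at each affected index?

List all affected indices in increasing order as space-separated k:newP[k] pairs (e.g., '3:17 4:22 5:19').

Answer: 2:-6 3:9 4:5 5:17 6:24 7:20

Derivation:
P[k] = A[0] + ... + A[k]
P[k] includes A[2] iff k >= 2
Affected indices: 2, 3, ..., 7; delta = -14
  P[2]: 8 + -14 = -6
  P[3]: 23 + -14 = 9
  P[4]: 19 + -14 = 5
  P[5]: 31 + -14 = 17
  P[6]: 38 + -14 = 24
  P[7]: 34 + -14 = 20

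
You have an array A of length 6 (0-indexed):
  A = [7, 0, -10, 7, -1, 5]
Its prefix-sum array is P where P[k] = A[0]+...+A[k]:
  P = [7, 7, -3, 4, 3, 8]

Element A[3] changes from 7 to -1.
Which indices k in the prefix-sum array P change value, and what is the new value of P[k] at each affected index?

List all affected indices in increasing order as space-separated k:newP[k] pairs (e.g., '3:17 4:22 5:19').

Answer: 3:-4 4:-5 5:0

Derivation:
P[k] = A[0] + ... + A[k]
P[k] includes A[3] iff k >= 3
Affected indices: 3, 4, ..., 5; delta = -8
  P[3]: 4 + -8 = -4
  P[4]: 3 + -8 = -5
  P[5]: 8 + -8 = 0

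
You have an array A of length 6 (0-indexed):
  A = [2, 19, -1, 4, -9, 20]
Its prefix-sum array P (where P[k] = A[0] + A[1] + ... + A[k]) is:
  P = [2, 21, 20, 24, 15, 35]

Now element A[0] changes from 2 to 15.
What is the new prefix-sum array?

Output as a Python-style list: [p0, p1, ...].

Change: A[0] 2 -> 15, delta = 13
P[k] for k < 0: unchanged (A[0] not included)
P[k] for k >= 0: shift by delta = 13
  P[0] = 2 + 13 = 15
  P[1] = 21 + 13 = 34
  P[2] = 20 + 13 = 33
  P[3] = 24 + 13 = 37
  P[4] = 15 + 13 = 28
  P[5] = 35 + 13 = 48

Answer: [15, 34, 33, 37, 28, 48]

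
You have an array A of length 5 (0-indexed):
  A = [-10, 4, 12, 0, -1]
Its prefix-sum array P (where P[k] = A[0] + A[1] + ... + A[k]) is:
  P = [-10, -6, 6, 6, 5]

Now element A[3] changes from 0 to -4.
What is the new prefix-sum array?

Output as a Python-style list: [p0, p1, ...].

Answer: [-10, -6, 6, 2, 1]

Derivation:
Change: A[3] 0 -> -4, delta = -4
P[k] for k < 3: unchanged (A[3] not included)
P[k] for k >= 3: shift by delta = -4
  P[0] = -10 + 0 = -10
  P[1] = -6 + 0 = -6
  P[2] = 6 + 0 = 6
  P[3] = 6 + -4 = 2
  P[4] = 5 + -4 = 1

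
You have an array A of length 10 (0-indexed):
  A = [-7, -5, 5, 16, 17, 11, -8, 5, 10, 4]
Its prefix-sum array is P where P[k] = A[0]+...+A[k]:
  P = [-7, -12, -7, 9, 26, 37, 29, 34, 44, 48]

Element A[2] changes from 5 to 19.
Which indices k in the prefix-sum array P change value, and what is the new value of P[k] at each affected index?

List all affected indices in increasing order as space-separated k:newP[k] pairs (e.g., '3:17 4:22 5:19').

P[k] = A[0] + ... + A[k]
P[k] includes A[2] iff k >= 2
Affected indices: 2, 3, ..., 9; delta = 14
  P[2]: -7 + 14 = 7
  P[3]: 9 + 14 = 23
  P[4]: 26 + 14 = 40
  P[5]: 37 + 14 = 51
  P[6]: 29 + 14 = 43
  P[7]: 34 + 14 = 48
  P[8]: 44 + 14 = 58
  P[9]: 48 + 14 = 62

Answer: 2:7 3:23 4:40 5:51 6:43 7:48 8:58 9:62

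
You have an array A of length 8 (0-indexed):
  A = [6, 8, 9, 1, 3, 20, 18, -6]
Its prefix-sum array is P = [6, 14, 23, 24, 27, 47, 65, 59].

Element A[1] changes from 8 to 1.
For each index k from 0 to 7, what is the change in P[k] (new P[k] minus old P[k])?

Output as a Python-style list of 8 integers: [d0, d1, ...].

Element change: A[1] 8 -> 1, delta = -7
For k < 1: P[k] unchanged, delta_P[k] = 0
For k >= 1: P[k] shifts by exactly -7
Delta array: [0, -7, -7, -7, -7, -7, -7, -7]

Answer: [0, -7, -7, -7, -7, -7, -7, -7]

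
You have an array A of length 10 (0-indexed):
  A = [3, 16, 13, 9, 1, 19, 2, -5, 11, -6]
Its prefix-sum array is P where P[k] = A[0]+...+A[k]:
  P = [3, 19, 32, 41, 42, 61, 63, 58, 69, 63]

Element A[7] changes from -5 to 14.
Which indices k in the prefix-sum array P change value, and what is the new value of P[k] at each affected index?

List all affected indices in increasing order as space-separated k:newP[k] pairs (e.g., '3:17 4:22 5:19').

Answer: 7:77 8:88 9:82

Derivation:
P[k] = A[0] + ... + A[k]
P[k] includes A[7] iff k >= 7
Affected indices: 7, 8, ..., 9; delta = 19
  P[7]: 58 + 19 = 77
  P[8]: 69 + 19 = 88
  P[9]: 63 + 19 = 82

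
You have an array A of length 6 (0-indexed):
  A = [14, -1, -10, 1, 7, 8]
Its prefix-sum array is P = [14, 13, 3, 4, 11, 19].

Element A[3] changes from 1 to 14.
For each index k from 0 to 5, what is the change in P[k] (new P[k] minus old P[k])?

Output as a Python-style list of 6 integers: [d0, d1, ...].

Element change: A[3] 1 -> 14, delta = 13
For k < 3: P[k] unchanged, delta_P[k] = 0
For k >= 3: P[k] shifts by exactly 13
Delta array: [0, 0, 0, 13, 13, 13]

Answer: [0, 0, 0, 13, 13, 13]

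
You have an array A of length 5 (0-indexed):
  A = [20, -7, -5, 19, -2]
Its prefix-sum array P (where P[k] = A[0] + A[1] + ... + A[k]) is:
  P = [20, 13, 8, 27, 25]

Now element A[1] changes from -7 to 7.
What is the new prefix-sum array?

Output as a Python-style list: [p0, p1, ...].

Change: A[1] -7 -> 7, delta = 14
P[k] for k < 1: unchanged (A[1] not included)
P[k] for k >= 1: shift by delta = 14
  P[0] = 20 + 0 = 20
  P[1] = 13 + 14 = 27
  P[2] = 8 + 14 = 22
  P[3] = 27 + 14 = 41
  P[4] = 25 + 14 = 39

Answer: [20, 27, 22, 41, 39]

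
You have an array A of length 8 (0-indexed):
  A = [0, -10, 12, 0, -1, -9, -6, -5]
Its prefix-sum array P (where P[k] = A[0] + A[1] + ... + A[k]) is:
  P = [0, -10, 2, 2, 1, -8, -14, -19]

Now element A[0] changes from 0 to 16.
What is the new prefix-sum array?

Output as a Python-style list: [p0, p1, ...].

Change: A[0] 0 -> 16, delta = 16
P[k] for k < 0: unchanged (A[0] not included)
P[k] for k >= 0: shift by delta = 16
  P[0] = 0 + 16 = 16
  P[1] = -10 + 16 = 6
  P[2] = 2 + 16 = 18
  P[3] = 2 + 16 = 18
  P[4] = 1 + 16 = 17
  P[5] = -8 + 16 = 8
  P[6] = -14 + 16 = 2
  P[7] = -19 + 16 = -3

Answer: [16, 6, 18, 18, 17, 8, 2, -3]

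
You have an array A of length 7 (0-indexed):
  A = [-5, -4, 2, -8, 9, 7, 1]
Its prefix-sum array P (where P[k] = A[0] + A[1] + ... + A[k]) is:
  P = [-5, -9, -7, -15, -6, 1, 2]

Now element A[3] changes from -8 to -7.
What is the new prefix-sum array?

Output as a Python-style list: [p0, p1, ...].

Change: A[3] -8 -> -7, delta = 1
P[k] for k < 3: unchanged (A[3] not included)
P[k] for k >= 3: shift by delta = 1
  P[0] = -5 + 0 = -5
  P[1] = -9 + 0 = -9
  P[2] = -7 + 0 = -7
  P[3] = -15 + 1 = -14
  P[4] = -6 + 1 = -5
  P[5] = 1 + 1 = 2
  P[6] = 2 + 1 = 3

Answer: [-5, -9, -7, -14, -5, 2, 3]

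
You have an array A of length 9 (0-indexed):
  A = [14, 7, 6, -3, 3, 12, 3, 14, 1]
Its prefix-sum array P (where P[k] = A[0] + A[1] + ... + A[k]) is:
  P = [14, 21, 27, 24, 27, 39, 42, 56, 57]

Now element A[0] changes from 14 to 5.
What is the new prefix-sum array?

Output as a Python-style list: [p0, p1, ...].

Change: A[0] 14 -> 5, delta = -9
P[k] for k < 0: unchanged (A[0] not included)
P[k] for k >= 0: shift by delta = -9
  P[0] = 14 + -9 = 5
  P[1] = 21 + -9 = 12
  P[2] = 27 + -9 = 18
  P[3] = 24 + -9 = 15
  P[4] = 27 + -9 = 18
  P[5] = 39 + -9 = 30
  P[6] = 42 + -9 = 33
  P[7] = 56 + -9 = 47
  P[8] = 57 + -9 = 48

Answer: [5, 12, 18, 15, 18, 30, 33, 47, 48]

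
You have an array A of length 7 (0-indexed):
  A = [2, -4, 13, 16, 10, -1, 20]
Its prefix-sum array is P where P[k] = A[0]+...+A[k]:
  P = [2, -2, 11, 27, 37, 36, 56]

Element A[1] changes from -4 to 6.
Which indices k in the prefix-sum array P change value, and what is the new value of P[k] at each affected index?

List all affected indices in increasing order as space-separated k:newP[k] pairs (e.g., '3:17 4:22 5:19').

P[k] = A[0] + ... + A[k]
P[k] includes A[1] iff k >= 1
Affected indices: 1, 2, ..., 6; delta = 10
  P[1]: -2 + 10 = 8
  P[2]: 11 + 10 = 21
  P[3]: 27 + 10 = 37
  P[4]: 37 + 10 = 47
  P[5]: 36 + 10 = 46
  P[6]: 56 + 10 = 66

Answer: 1:8 2:21 3:37 4:47 5:46 6:66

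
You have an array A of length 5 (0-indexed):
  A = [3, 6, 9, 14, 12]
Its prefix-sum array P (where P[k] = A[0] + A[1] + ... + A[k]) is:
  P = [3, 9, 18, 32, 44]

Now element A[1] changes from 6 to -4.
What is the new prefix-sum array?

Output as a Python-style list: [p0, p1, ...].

Answer: [3, -1, 8, 22, 34]

Derivation:
Change: A[1] 6 -> -4, delta = -10
P[k] for k < 1: unchanged (A[1] not included)
P[k] for k >= 1: shift by delta = -10
  P[0] = 3 + 0 = 3
  P[1] = 9 + -10 = -1
  P[2] = 18 + -10 = 8
  P[3] = 32 + -10 = 22
  P[4] = 44 + -10 = 34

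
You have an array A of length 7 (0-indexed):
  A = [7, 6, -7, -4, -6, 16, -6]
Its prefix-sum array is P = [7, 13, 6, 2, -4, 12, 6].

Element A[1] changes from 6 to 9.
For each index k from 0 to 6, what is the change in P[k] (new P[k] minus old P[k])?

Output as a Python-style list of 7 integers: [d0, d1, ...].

Answer: [0, 3, 3, 3, 3, 3, 3]

Derivation:
Element change: A[1] 6 -> 9, delta = 3
For k < 1: P[k] unchanged, delta_P[k] = 0
For k >= 1: P[k] shifts by exactly 3
Delta array: [0, 3, 3, 3, 3, 3, 3]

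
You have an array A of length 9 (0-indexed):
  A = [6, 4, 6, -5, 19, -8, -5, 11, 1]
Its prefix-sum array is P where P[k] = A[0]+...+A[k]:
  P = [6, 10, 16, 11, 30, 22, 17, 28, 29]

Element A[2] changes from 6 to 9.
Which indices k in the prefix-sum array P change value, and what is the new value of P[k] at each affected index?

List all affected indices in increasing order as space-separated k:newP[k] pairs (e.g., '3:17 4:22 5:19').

P[k] = A[0] + ... + A[k]
P[k] includes A[2] iff k >= 2
Affected indices: 2, 3, ..., 8; delta = 3
  P[2]: 16 + 3 = 19
  P[3]: 11 + 3 = 14
  P[4]: 30 + 3 = 33
  P[5]: 22 + 3 = 25
  P[6]: 17 + 3 = 20
  P[7]: 28 + 3 = 31
  P[8]: 29 + 3 = 32

Answer: 2:19 3:14 4:33 5:25 6:20 7:31 8:32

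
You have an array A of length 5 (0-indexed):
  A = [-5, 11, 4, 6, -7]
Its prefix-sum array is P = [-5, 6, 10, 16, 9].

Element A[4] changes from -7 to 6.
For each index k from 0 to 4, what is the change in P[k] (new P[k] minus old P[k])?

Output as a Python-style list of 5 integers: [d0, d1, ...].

Element change: A[4] -7 -> 6, delta = 13
For k < 4: P[k] unchanged, delta_P[k] = 0
For k >= 4: P[k] shifts by exactly 13
Delta array: [0, 0, 0, 0, 13]

Answer: [0, 0, 0, 0, 13]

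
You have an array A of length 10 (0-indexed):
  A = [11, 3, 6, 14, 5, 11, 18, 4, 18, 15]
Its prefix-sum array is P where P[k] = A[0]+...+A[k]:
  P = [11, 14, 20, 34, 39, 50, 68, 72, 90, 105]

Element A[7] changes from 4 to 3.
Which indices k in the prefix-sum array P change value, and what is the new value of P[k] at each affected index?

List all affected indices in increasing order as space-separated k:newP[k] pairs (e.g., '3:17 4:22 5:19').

Answer: 7:71 8:89 9:104

Derivation:
P[k] = A[0] + ... + A[k]
P[k] includes A[7] iff k >= 7
Affected indices: 7, 8, ..., 9; delta = -1
  P[7]: 72 + -1 = 71
  P[8]: 90 + -1 = 89
  P[9]: 105 + -1 = 104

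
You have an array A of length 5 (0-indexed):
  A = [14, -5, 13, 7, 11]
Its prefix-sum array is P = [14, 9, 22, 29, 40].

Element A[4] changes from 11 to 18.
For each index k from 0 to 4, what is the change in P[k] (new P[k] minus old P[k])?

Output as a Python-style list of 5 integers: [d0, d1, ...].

Answer: [0, 0, 0, 0, 7]

Derivation:
Element change: A[4] 11 -> 18, delta = 7
For k < 4: P[k] unchanged, delta_P[k] = 0
For k >= 4: P[k] shifts by exactly 7
Delta array: [0, 0, 0, 0, 7]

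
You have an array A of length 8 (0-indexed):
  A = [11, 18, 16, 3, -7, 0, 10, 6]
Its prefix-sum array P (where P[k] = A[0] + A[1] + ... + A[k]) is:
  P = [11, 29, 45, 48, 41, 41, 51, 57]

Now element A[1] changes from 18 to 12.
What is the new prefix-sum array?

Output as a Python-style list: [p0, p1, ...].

Answer: [11, 23, 39, 42, 35, 35, 45, 51]

Derivation:
Change: A[1] 18 -> 12, delta = -6
P[k] for k < 1: unchanged (A[1] not included)
P[k] for k >= 1: shift by delta = -6
  P[0] = 11 + 0 = 11
  P[1] = 29 + -6 = 23
  P[2] = 45 + -6 = 39
  P[3] = 48 + -6 = 42
  P[4] = 41 + -6 = 35
  P[5] = 41 + -6 = 35
  P[6] = 51 + -6 = 45
  P[7] = 57 + -6 = 51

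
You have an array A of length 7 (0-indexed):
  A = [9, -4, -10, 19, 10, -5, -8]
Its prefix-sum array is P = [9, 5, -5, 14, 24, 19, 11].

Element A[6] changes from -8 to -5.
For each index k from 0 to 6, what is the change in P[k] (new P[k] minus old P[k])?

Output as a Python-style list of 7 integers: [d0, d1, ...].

Element change: A[6] -8 -> -5, delta = 3
For k < 6: P[k] unchanged, delta_P[k] = 0
For k >= 6: P[k] shifts by exactly 3
Delta array: [0, 0, 0, 0, 0, 0, 3]

Answer: [0, 0, 0, 0, 0, 0, 3]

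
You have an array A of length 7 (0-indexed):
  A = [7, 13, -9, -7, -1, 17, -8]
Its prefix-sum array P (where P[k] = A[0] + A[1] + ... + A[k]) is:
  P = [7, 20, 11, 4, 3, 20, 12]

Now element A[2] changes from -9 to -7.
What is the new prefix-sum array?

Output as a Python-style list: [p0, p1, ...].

Change: A[2] -9 -> -7, delta = 2
P[k] for k < 2: unchanged (A[2] not included)
P[k] for k >= 2: shift by delta = 2
  P[0] = 7 + 0 = 7
  P[1] = 20 + 0 = 20
  P[2] = 11 + 2 = 13
  P[3] = 4 + 2 = 6
  P[4] = 3 + 2 = 5
  P[5] = 20 + 2 = 22
  P[6] = 12 + 2 = 14

Answer: [7, 20, 13, 6, 5, 22, 14]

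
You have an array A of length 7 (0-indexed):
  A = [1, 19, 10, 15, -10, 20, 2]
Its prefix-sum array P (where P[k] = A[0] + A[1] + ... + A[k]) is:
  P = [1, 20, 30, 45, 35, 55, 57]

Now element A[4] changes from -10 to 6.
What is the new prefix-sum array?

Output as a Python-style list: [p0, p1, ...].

Answer: [1, 20, 30, 45, 51, 71, 73]

Derivation:
Change: A[4] -10 -> 6, delta = 16
P[k] for k < 4: unchanged (A[4] not included)
P[k] for k >= 4: shift by delta = 16
  P[0] = 1 + 0 = 1
  P[1] = 20 + 0 = 20
  P[2] = 30 + 0 = 30
  P[3] = 45 + 0 = 45
  P[4] = 35 + 16 = 51
  P[5] = 55 + 16 = 71
  P[6] = 57 + 16 = 73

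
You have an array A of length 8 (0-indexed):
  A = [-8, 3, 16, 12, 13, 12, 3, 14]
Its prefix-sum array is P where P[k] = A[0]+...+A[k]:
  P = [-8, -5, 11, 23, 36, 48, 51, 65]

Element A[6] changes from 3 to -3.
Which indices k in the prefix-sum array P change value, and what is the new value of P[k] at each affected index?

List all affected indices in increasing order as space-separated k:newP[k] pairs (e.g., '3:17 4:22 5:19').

Answer: 6:45 7:59

Derivation:
P[k] = A[0] + ... + A[k]
P[k] includes A[6] iff k >= 6
Affected indices: 6, 7, ..., 7; delta = -6
  P[6]: 51 + -6 = 45
  P[7]: 65 + -6 = 59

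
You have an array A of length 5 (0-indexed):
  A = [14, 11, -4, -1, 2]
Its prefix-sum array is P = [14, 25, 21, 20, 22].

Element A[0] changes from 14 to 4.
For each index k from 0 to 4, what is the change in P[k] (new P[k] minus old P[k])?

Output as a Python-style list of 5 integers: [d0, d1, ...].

Element change: A[0] 14 -> 4, delta = -10
For k < 0: P[k] unchanged, delta_P[k] = 0
For k >= 0: P[k] shifts by exactly -10
Delta array: [-10, -10, -10, -10, -10]

Answer: [-10, -10, -10, -10, -10]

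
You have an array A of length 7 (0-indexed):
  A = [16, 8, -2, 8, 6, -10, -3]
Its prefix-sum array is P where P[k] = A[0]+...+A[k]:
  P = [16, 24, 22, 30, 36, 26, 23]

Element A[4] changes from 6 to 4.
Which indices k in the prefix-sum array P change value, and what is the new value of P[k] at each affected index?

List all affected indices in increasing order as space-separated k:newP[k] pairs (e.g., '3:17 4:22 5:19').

Answer: 4:34 5:24 6:21

Derivation:
P[k] = A[0] + ... + A[k]
P[k] includes A[4] iff k >= 4
Affected indices: 4, 5, ..., 6; delta = -2
  P[4]: 36 + -2 = 34
  P[5]: 26 + -2 = 24
  P[6]: 23 + -2 = 21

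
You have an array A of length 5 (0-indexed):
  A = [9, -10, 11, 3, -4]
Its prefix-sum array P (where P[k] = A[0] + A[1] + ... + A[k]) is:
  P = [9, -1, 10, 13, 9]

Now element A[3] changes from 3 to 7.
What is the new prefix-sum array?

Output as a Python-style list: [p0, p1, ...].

Change: A[3] 3 -> 7, delta = 4
P[k] for k < 3: unchanged (A[3] not included)
P[k] for k >= 3: shift by delta = 4
  P[0] = 9 + 0 = 9
  P[1] = -1 + 0 = -1
  P[2] = 10 + 0 = 10
  P[3] = 13 + 4 = 17
  P[4] = 9 + 4 = 13

Answer: [9, -1, 10, 17, 13]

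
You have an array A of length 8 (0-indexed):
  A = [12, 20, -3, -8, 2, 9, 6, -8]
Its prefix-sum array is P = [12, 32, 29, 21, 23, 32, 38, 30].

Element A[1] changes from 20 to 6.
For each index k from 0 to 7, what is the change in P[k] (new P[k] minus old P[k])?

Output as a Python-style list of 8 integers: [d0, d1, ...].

Element change: A[1] 20 -> 6, delta = -14
For k < 1: P[k] unchanged, delta_P[k] = 0
For k >= 1: P[k] shifts by exactly -14
Delta array: [0, -14, -14, -14, -14, -14, -14, -14]

Answer: [0, -14, -14, -14, -14, -14, -14, -14]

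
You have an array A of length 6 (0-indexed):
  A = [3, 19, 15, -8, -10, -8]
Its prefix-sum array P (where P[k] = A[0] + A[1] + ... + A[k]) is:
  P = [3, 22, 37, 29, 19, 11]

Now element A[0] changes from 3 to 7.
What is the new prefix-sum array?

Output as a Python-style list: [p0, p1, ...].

Change: A[0] 3 -> 7, delta = 4
P[k] for k < 0: unchanged (A[0] not included)
P[k] for k >= 0: shift by delta = 4
  P[0] = 3 + 4 = 7
  P[1] = 22 + 4 = 26
  P[2] = 37 + 4 = 41
  P[3] = 29 + 4 = 33
  P[4] = 19 + 4 = 23
  P[5] = 11 + 4 = 15

Answer: [7, 26, 41, 33, 23, 15]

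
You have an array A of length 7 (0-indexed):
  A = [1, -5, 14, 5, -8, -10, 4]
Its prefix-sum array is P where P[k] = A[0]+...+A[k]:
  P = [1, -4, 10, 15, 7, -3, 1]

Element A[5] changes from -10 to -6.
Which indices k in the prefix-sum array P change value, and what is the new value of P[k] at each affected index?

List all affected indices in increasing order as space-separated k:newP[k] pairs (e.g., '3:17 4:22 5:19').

P[k] = A[0] + ... + A[k]
P[k] includes A[5] iff k >= 5
Affected indices: 5, 6, ..., 6; delta = 4
  P[5]: -3 + 4 = 1
  P[6]: 1 + 4 = 5

Answer: 5:1 6:5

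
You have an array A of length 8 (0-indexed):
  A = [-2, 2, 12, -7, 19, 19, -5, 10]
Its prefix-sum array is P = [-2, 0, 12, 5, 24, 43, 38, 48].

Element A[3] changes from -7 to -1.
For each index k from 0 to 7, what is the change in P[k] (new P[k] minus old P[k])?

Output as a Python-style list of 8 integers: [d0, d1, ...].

Element change: A[3] -7 -> -1, delta = 6
For k < 3: P[k] unchanged, delta_P[k] = 0
For k >= 3: P[k] shifts by exactly 6
Delta array: [0, 0, 0, 6, 6, 6, 6, 6]

Answer: [0, 0, 0, 6, 6, 6, 6, 6]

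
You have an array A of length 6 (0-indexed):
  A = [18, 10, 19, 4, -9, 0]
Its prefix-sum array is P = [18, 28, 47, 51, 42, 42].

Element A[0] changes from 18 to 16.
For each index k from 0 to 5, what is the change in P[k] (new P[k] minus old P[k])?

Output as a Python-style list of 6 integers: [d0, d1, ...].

Element change: A[0] 18 -> 16, delta = -2
For k < 0: P[k] unchanged, delta_P[k] = 0
For k >= 0: P[k] shifts by exactly -2
Delta array: [-2, -2, -2, -2, -2, -2]

Answer: [-2, -2, -2, -2, -2, -2]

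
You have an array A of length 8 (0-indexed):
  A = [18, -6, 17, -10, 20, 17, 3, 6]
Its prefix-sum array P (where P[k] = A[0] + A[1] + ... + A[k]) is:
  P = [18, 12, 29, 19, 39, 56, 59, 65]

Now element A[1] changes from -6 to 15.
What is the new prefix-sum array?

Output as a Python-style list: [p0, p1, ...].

Answer: [18, 33, 50, 40, 60, 77, 80, 86]

Derivation:
Change: A[1] -6 -> 15, delta = 21
P[k] for k < 1: unchanged (A[1] not included)
P[k] for k >= 1: shift by delta = 21
  P[0] = 18 + 0 = 18
  P[1] = 12 + 21 = 33
  P[2] = 29 + 21 = 50
  P[3] = 19 + 21 = 40
  P[4] = 39 + 21 = 60
  P[5] = 56 + 21 = 77
  P[6] = 59 + 21 = 80
  P[7] = 65 + 21 = 86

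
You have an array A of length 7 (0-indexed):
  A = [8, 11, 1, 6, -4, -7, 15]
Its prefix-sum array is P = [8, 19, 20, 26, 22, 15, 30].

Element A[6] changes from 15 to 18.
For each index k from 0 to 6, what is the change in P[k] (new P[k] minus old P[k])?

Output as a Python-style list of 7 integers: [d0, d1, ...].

Answer: [0, 0, 0, 0, 0, 0, 3]

Derivation:
Element change: A[6] 15 -> 18, delta = 3
For k < 6: P[k] unchanged, delta_P[k] = 0
For k >= 6: P[k] shifts by exactly 3
Delta array: [0, 0, 0, 0, 0, 0, 3]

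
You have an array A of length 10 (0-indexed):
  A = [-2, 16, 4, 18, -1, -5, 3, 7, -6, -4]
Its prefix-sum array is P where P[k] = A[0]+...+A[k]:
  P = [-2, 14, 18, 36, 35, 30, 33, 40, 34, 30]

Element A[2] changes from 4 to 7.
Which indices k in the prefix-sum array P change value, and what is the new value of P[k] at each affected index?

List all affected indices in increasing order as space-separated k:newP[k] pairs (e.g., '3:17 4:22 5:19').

Answer: 2:21 3:39 4:38 5:33 6:36 7:43 8:37 9:33

Derivation:
P[k] = A[0] + ... + A[k]
P[k] includes A[2] iff k >= 2
Affected indices: 2, 3, ..., 9; delta = 3
  P[2]: 18 + 3 = 21
  P[3]: 36 + 3 = 39
  P[4]: 35 + 3 = 38
  P[5]: 30 + 3 = 33
  P[6]: 33 + 3 = 36
  P[7]: 40 + 3 = 43
  P[8]: 34 + 3 = 37
  P[9]: 30 + 3 = 33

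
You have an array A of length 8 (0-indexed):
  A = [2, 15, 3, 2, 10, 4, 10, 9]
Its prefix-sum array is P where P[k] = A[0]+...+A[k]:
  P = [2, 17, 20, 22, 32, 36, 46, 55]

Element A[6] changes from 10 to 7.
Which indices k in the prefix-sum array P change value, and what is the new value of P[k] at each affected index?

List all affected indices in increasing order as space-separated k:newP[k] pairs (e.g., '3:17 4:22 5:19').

P[k] = A[0] + ... + A[k]
P[k] includes A[6] iff k >= 6
Affected indices: 6, 7, ..., 7; delta = -3
  P[6]: 46 + -3 = 43
  P[7]: 55 + -3 = 52

Answer: 6:43 7:52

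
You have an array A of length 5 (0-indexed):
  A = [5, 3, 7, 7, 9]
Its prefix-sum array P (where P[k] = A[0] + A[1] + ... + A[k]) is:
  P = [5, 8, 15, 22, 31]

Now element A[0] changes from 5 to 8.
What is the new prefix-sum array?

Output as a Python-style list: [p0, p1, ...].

Change: A[0] 5 -> 8, delta = 3
P[k] for k < 0: unchanged (A[0] not included)
P[k] for k >= 0: shift by delta = 3
  P[0] = 5 + 3 = 8
  P[1] = 8 + 3 = 11
  P[2] = 15 + 3 = 18
  P[3] = 22 + 3 = 25
  P[4] = 31 + 3 = 34

Answer: [8, 11, 18, 25, 34]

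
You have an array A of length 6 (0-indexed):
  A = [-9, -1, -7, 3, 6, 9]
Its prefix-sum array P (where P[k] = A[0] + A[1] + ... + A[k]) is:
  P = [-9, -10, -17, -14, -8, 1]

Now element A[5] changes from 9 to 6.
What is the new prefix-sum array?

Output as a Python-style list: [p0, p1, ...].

Change: A[5] 9 -> 6, delta = -3
P[k] for k < 5: unchanged (A[5] not included)
P[k] for k >= 5: shift by delta = -3
  P[0] = -9 + 0 = -9
  P[1] = -10 + 0 = -10
  P[2] = -17 + 0 = -17
  P[3] = -14 + 0 = -14
  P[4] = -8 + 0 = -8
  P[5] = 1 + -3 = -2

Answer: [-9, -10, -17, -14, -8, -2]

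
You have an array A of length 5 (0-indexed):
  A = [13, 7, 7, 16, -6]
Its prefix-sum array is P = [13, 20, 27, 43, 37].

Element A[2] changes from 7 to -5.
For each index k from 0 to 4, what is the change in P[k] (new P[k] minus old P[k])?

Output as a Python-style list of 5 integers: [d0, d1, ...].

Element change: A[2] 7 -> -5, delta = -12
For k < 2: P[k] unchanged, delta_P[k] = 0
For k >= 2: P[k] shifts by exactly -12
Delta array: [0, 0, -12, -12, -12]

Answer: [0, 0, -12, -12, -12]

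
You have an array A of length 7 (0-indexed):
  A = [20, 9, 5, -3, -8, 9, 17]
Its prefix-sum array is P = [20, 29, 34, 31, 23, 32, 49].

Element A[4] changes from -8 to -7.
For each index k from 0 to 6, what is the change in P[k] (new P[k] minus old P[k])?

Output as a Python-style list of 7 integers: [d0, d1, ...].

Answer: [0, 0, 0, 0, 1, 1, 1]

Derivation:
Element change: A[4] -8 -> -7, delta = 1
For k < 4: P[k] unchanged, delta_P[k] = 0
For k >= 4: P[k] shifts by exactly 1
Delta array: [0, 0, 0, 0, 1, 1, 1]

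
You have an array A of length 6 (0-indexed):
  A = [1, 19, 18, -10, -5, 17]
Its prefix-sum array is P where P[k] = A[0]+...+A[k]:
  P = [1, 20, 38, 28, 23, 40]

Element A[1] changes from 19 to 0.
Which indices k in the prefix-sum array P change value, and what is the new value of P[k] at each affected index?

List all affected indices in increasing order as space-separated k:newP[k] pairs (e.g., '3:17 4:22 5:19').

P[k] = A[0] + ... + A[k]
P[k] includes A[1] iff k >= 1
Affected indices: 1, 2, ..., 5; delta = -19
  P[1]: 20 + -19 = 1
  P[2]: 38 + -19 = 19
  P[3]: 28 + -19 = 9
  P[4]: 23 + -19 = 4
  P[5]: 40 + -19 = 21

Answer: 1:1 2:19 3:9 4:4 5:21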